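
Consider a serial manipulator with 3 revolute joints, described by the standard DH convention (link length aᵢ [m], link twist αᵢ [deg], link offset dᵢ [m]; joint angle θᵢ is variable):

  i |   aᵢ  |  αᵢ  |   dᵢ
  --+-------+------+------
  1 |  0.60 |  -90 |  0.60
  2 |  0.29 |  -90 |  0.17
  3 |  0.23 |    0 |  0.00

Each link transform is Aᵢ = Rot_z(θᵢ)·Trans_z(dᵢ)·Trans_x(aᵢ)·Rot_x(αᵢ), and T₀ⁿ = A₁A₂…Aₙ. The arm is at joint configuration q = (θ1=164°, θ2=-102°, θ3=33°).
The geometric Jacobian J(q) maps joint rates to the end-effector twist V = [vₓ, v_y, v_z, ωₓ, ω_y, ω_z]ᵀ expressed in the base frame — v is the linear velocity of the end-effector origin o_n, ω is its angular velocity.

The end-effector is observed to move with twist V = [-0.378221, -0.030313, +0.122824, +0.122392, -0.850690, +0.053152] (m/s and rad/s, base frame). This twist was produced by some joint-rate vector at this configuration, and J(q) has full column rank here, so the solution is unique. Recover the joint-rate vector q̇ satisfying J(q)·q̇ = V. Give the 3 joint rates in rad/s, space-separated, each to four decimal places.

o_n = [-0.4926, 0.0947, 1.0723]
J₁: ẑ×o_n = [-0.0947, -0.4926, 0.0000], ω = ẑ
J2: z=[-0.2756, -0.9613, 0.0000] o=[-0.5768, 0.1654, 0.6000] → [-0.4540, 0.1302, 0.1004, -0.2756, -0.9613, 0.0000]
J3: z=[-0.9403, 0.2696, 0.2079] o=[-0.5657, -0.0147, 0.8837] → [0.0281, 0.1926, -0.1225, -0.9403, 0.2696, 0.2079]
q̇ = J⁺·V = [0.1280, 0.7840, -0.3600]

0.1280 0.7840 -0.3600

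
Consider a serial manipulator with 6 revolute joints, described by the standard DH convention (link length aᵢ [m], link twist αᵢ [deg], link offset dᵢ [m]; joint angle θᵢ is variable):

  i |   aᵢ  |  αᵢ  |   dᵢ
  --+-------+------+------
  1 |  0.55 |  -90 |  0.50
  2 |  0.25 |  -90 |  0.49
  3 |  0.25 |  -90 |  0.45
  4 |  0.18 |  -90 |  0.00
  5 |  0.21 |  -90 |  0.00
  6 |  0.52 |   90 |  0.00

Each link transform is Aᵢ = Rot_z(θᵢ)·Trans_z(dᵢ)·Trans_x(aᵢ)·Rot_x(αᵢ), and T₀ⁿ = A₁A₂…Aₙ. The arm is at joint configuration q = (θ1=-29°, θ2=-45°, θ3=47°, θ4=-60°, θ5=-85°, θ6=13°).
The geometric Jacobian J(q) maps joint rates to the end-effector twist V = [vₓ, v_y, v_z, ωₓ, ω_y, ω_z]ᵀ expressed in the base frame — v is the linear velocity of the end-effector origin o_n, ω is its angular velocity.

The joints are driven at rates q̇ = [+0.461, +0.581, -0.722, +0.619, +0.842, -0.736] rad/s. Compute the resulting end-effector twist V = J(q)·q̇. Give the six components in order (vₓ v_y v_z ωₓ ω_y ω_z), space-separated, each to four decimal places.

0.4287 -0.6812 0.2237 -1.3284 0.5647 1.5398

o_n = [0.7767, -0.6527, -0.0703]
J₁: ẑ×o_n = [0.6527, 0.7767, -0.0000], ω = ẑ
J2: z=[0.4848, 0.8746, 0.0000] o=[0.4810, -0.2666, 0.5000] → [-0.4988, 0.2765, -0.4458, 0.4848, 0.8746, 0.0000]
J3: z=[0.6184, -0.3428, -0.7071] o=[0.8732, 0.0762, 0.6768] → [-0.2593, 0.5303, -0.4839, 0.6184, -0.3428, -0.7071]
J4: z=[-0.7829, -0.3458, -0.5171] o=[1.1683, -0.2964, 0.4791] → [0.0057, -0.2277, 0.1436, -0.7829, -0.3458, -0.5171]
J5: z=[-0.2510, -0.5850, 0.7712] o=[1.2708, -0.4285, 0.4123] → [0.4553, -0.5022, -0.2327, -0.2510, -0.5850, 0.7712]
J6: z=[0.6353, -0.7007, -0.3248] o=[1.1174, -0.5142, 0.2973] → [0.2126, 0.3442, -0.3267, 0.6353, -0.7007, -0.3248]
V = J·q̇ = [0.4287, -0.6812, 0.2237, -1.3284, 0.5647, 1.5398]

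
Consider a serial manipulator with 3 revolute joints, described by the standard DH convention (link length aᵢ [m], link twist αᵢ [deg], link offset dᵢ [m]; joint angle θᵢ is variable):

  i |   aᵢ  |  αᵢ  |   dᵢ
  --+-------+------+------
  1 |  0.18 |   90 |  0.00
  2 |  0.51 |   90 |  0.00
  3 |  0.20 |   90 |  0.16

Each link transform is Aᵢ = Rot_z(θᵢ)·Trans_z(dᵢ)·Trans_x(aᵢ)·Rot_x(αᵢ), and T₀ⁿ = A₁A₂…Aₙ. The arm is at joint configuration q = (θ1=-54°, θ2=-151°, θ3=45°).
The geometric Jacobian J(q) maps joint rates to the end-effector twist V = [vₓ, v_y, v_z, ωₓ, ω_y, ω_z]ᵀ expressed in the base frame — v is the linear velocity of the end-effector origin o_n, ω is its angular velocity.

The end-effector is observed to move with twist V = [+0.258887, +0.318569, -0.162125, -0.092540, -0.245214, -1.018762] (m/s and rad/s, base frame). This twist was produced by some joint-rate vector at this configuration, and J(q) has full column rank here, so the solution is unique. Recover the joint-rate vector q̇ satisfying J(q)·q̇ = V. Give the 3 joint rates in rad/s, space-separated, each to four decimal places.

-0.7590 0.2190 -0.2970

o_n = [-0.3891, 0.2949, -0.1759]
J₁: ẑ×o_n = [-0.2949, -0.3891, 0.0000], ω = ẑ
J2: z=[-0.8090, -0.5878, 0.0000] o=[0.1058, -0.1456, 0.0000] → [0.1034, -0.1423, -0.6473, -0.8090, -0.5878, 0.0000]
J3: z=[-0.2850, 0.3922, 0.8746] o=[-0.1564, 0.2152, -0.2473] → [-0.0417, -0.1832, 0.0686, -0.2850, 0.3922, 0.8746]
q̇ = J⁺·V = [-0.7590, 0.2190, -0.2970]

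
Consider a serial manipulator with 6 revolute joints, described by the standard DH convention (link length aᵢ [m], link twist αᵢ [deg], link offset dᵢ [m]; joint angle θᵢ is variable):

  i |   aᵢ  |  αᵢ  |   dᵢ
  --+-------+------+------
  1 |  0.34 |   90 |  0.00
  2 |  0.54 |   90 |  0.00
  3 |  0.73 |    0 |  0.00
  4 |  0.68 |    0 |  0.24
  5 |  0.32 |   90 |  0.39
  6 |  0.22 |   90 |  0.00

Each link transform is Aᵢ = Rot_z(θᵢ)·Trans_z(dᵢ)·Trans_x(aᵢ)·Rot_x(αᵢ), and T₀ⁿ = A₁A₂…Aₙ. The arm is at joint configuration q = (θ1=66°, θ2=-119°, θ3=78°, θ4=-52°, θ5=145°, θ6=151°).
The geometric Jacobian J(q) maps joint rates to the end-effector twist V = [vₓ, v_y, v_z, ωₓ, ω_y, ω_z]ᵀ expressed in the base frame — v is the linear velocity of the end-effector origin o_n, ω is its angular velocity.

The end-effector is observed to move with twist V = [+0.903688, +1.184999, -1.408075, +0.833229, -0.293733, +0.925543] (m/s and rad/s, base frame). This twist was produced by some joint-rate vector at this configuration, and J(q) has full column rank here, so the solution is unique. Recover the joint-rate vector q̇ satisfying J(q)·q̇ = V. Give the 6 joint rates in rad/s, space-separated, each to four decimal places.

o_n = [0.5870, -1.2190, -0.6722]
J₁: ẑ×o_n = [1.2190, 0.5870, -0.0000], ω = ẑ
J2: z=[0.9135, -0.4067, 0.0000] o=[0.1383, 0.3106, 0.0000] → [0.2734, 0.6141, -1.2149, 0.9135, -0.4067, 0.0000]
J3: z=[-0.3557, -0.7990, 0.4848] o=[0.0318, 0.0714, -0.4723] → [0.7854, 0.1980, 0.9027, -0.3557, -0.7990, 0.4848]
J4: z=[-0.3557, -0.7990, 0.4848] o=[0.6542, -0.2862, -0.6050] → [0.5059, -0.0565, 0.2782, -0.3557, -0.7990, 0.4848]
J5: z=[-0.3557, -0.7990, 0.4848] o=[0.7206, -0.8699, -1.0232] → [-0.1112, 0.0601, 0.0175, -0.3557, -0.7990, 0.4848]
J6: z=[0.8715, -0.4710, -0.1368] o=[0.6899, -1.0619, -0.5577] → [0.0324, 0.1139, -0.1854, 0.8715, -0.4710, -0.1368]
q̇ = J⁺·V = [0.9550, 0.9340, -0.1210, -0.6710, 0.7160, -0.0540]

0.9550 0.9340 -0.1210 -0.6710 0.7160 -0.0540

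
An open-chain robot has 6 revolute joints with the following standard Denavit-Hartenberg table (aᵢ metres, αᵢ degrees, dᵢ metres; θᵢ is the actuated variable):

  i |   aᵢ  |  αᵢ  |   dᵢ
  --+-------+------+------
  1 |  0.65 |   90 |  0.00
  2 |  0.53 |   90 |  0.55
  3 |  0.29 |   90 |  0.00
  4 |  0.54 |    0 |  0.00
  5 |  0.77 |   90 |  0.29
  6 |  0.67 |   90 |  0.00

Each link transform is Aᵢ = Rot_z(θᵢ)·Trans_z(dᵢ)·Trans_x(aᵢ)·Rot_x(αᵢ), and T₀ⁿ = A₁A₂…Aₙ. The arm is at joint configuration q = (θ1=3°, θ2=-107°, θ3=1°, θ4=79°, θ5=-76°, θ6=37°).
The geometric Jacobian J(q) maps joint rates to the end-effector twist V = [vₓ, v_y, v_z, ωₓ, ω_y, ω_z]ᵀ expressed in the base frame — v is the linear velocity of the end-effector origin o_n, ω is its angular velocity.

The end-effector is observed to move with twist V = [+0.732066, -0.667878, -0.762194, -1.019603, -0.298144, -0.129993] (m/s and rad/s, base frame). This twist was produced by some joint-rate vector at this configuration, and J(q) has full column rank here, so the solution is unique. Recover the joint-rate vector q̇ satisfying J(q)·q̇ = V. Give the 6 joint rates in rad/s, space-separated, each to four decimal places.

-0.4800 0.6400 0.3400 0.6340 -0.2390 -0.7520

o_n = [-0.5818, 0.0832, -1.9654]
J₁: ẑ×o_n = [-0.0832, -0.5818, 0.0000], ω = ẑ
J2: z=[0.0523, -0.9986, 0.0000] o=[0.6491, 0.0340, 0.0000] → [1.9627, 0.1029, -1.2266, 0.0523, -0.9986, 0.0000]
J3: z=[-0.9550, -0.0500, 0.2924] o=[0.5231, -0.5233, -0.5068] → [-0.1043, -1.7160, -0.6345, -0.9550, -0.0500, 0.2924]
J4: z=[-0.0574, 0.9982, -0.0167] o=[0.4388, -0.5328, -0.7841] → [-1.1689, -0.0508, 0.9833, -0.0574, 0.9982, -0.0167]
J5: z=[-0.0574, 0.9982, -0.0167] o=[-0.0975, -0.5627, -0.7277] → [-1.2248, -0.0630, 0.4464, -0.0574, 0.9982, -0.0167]
J6: z=[0.9385, 0.0483, -0.3420] o=[-0.3764, -0.3004, -1.4560] → [0.1066, 0.5484, 0.3699, 0.9385, 0.0483, -0.3420]
q̇ = J⁺·V = [-0.4800, 0.6400, 0.3400, 0.6340, -0.2390, -0.7520]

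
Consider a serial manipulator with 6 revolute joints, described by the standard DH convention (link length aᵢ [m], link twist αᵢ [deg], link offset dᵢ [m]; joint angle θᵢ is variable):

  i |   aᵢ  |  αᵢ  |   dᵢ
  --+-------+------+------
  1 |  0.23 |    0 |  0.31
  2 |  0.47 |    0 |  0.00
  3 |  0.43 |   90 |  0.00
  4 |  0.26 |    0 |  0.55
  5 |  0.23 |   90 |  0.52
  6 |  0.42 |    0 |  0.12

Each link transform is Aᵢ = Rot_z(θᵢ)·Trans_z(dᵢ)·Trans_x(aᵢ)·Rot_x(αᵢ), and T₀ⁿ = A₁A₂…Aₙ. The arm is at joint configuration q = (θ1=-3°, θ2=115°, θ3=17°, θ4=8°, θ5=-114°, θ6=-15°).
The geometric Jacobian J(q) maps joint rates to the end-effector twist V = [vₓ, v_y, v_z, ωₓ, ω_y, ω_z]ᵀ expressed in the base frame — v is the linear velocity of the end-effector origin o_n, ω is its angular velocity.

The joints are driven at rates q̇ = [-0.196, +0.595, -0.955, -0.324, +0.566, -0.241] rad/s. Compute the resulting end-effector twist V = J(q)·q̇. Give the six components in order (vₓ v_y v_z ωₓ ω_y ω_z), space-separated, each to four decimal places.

0.1557 -0.3299 -0.1286 0.0423 0.3323 -0.6224

o_n = [0.5509, 1.3372, -0.2318]
J₁: ẑ×o_n = [-1.3372, 0.5509, 0.0000], ω = ẑ
J2: z=[0.0000, 0.0000, 1.0000] o=[0.2297, -0.0120, 0.3100] → [-1.3492, 0.3212, 0.0000, 0.0000, 0.0000, 1.0000]
J3: z=[0.0000, 0.0000, 1.0000] o=[0.0536, 0.4237, 0.3100] → [-0.9134, 0.4973, 0.0000, 0.0000, 0.0000, 1.0000]
J4: z=[0.7771, 0.6293, 0.0000] o=[-0.2170, 0.7579, 0.3100] → [-0.3410, 0.4211, -0.0331, 0.7771, 0.6293, 0.0000]
J5: z=[0.7771, 0.6293, 0.0000] o=[0.0484, 1.3041, 0.3462] → [-0.3637, 0.4492, -0.2906, 0.7771, 0.6293, 0.0000]
J6: z=[0.6049, -0.7470, 0.2756] o=[0.4924, 1.5821, 0.1251] → [0.3341, 0.2320, -0.1045, 0.6049, -0.7470, 0.2756]
V = J·q̇ = [0.1557, -0.3299, -0.1286, 0.0423, 0.3323, -0.6224]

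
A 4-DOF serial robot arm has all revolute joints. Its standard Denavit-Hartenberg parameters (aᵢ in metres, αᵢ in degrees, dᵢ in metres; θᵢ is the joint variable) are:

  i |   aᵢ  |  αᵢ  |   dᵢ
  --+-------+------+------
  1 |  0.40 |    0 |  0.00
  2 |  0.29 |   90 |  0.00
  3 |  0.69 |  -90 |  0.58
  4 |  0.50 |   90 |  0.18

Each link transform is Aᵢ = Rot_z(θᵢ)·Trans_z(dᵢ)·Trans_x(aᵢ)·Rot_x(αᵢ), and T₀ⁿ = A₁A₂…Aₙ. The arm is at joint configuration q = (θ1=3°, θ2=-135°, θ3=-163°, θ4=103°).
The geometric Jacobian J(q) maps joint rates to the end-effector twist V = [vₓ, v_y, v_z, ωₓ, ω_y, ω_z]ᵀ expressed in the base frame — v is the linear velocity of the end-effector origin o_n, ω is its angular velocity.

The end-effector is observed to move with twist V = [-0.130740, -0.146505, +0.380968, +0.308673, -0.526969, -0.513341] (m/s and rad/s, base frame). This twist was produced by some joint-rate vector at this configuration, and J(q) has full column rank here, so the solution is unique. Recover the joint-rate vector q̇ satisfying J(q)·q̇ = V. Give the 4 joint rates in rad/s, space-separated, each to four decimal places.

o_n = [0.4708, 0.2388, -0.3410]
J₁: ẑ×o_n = [-0.2388, 0.4708, 0.0000], ω = ẑ
J2: z=[0.0000, 0.0000, 1.0000] o=[0.3995, 0.0209, 0.0000] → [-0.2179, 0.0713, 0.0000, 0.0000, 0.0000, 1.0000]
J3: z=[-0.7431, 0.6691, 0.0000] o=[0.2054, -0.1946, 0.0000] → [-0.2282, -0.2534, -0.4997, -0.7431, 0.6691, 0.0000]
J4: z=[-0.1956, -0.2173, -0.9563] o=[0.2159, 0.6839, -0.2017] → [-0.3953, -0.2710, 0.1424, -0.1956, -0.2173, -0.9563]
q̇ = J⁺·V = [-0.3230, 0.4150, -0.5820, 0.6330]

-0.3230 0.4150 -0.5820 0.6330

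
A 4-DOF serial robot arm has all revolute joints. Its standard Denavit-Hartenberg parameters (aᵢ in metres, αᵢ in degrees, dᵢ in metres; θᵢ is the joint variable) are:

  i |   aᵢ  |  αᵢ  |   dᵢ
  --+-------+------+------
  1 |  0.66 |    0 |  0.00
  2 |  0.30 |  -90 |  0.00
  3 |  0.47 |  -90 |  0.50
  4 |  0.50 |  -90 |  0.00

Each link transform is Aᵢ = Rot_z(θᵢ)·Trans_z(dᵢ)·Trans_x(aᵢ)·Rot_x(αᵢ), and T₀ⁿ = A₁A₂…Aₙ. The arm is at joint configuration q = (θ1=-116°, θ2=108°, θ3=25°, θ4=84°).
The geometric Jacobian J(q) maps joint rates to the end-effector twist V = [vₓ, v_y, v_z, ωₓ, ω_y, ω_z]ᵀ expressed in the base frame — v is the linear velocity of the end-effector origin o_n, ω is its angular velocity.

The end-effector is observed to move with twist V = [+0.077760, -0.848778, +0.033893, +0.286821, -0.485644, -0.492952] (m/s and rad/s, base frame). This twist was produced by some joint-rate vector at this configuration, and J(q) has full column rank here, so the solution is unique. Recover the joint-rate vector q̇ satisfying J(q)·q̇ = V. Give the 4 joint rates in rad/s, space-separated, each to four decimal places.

o_n = [0.4769, -0.6981, -0.2207]
J₁: ẑ×o_n = [0.6981, 0.4769, -0.0000], ω = ẑ
J2: z=[0.0000, 0.0000, 1.0000] o=[-0.2893, -0.5932, 0.0000] → [0.1049, 0.7662, -0.0000, 0.0000, 0.0000, 1.0000]
J3: z=[0.1392, 0.9903, 0.0000] o=[0.0078, -0.6350, 0.0000] → [-0.2186, 0.0307, -0.4733, 0.1392, 0.9903, 0.0000]
J4: z=[-0.4185, 0.0588, -0.9063] o=[0.4992, -0.1991, -0.1986] → [-0.4536, 0.0110, 0.2102, -0.4185, 0.0588, -0.9063]
q̇ = J⁺·V = [-0.4470, -0.8000, -0.4410, -0.8320]

-0.4470 -0.8000 -0.4410 -0.8320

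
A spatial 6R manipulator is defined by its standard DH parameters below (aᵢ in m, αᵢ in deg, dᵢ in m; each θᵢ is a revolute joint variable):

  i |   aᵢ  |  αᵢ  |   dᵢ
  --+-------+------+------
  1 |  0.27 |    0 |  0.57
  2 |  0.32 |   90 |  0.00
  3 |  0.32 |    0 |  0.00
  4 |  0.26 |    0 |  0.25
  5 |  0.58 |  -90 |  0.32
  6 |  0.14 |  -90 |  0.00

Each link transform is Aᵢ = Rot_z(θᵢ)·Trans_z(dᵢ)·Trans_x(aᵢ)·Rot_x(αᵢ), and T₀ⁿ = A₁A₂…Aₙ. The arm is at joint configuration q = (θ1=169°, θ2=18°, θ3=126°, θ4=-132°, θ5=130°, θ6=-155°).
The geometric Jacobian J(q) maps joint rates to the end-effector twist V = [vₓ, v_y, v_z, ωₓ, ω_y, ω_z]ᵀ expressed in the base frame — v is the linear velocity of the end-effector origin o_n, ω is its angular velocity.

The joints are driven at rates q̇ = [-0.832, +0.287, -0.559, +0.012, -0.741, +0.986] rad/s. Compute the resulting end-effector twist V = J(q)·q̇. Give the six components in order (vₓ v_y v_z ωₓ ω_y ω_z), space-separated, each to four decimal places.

o_n = [-0.4778, 0.6593, 1.1774]
J₁: ẑ×o_n = [-0.6593, -0.4778, 0.0000], ω = ẑ
J2: z=[0.0000, 0.0000, 1.0000] o=[-0.2650, 0.0515, 0.5700] → [-0.6078, -0.2128, 0.0000, 0.0000, 0.0000, 1.0000]
J3: z=[-0.1219, 0.9925, 0.0000] o=[-0.5827, 0.0125, 0.5700] → [0.6028, 0.0740, -0.1829, -0.1219, 0.9925, 0.0000]
J4: z=[-0.1219, 0.9925, 0.0000] o=[-0.3960, 0.0354, 0.8289] → [0.3459, 0.0425, 0.0052, -0.1219, 0.9925, 0.0000]
J5: z=[-0.1219, 0.9925, 0.0000] o=[-0.6831, 0.2521, 0.8017] → [0.3729, 0.0458, -0.2534, -0.1219, 0.9925, 0.0000]
J6: z=[0.8229, 0.1010, -0.5592] o=[-0.4002, 0.6092, 1.2825] → [0.0174, 0.1300, 0.0491, 0.8229, 0.1010, -0.5592]
V = J·q̇ = [-0.2179, 0.3898, 0.3384, 0.9683, -1.1788, -1.0964]

-0.2179 0.3898 0.3384 0.9683 -1.1788 -1.0964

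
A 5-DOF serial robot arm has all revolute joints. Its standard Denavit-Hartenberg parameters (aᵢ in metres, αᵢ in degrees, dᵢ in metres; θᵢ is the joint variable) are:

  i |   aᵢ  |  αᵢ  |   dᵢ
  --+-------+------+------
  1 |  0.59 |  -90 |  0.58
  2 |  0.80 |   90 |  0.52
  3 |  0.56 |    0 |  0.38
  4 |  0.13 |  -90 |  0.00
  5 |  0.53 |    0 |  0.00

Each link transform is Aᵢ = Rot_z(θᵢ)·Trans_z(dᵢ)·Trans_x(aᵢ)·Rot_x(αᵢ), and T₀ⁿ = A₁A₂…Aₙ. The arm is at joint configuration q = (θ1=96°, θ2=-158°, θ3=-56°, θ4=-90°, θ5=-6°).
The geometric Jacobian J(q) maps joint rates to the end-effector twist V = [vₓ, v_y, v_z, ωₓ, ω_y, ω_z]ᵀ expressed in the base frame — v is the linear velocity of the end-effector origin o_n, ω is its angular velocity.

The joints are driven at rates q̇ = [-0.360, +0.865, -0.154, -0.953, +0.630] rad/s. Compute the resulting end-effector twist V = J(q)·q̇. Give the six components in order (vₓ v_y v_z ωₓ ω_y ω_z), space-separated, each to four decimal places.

-0.6014 0.2560 0.7148 -0.3500 0.0517 0.7984

o_n = [0.3205, -0.0670, 0.3892]
J₁: ẑ×o_n = [0.0670, 0.3205, -0.0000], ω = ẑ
J2: z=[-0.9945, -0.1045, 0.0000] o=[-0.0617, 0.5868, 0.5800] → [0.0199, -0.1897, 0.6901, -0.9945, -0.1045, 0.0000]
J3: z=[0.0392, -0.3726, -0.9272] o=[-0.5013, -0.2053, 0.8797] → [0.3109, -0.7427, 0.3116, 0.0392, -0.3726, -0.9272]
J4: z=[0.0392, -0.3726, -0.9272] o=[0.0057, -0.5871, 0.6447] → [0.5774, -0.2819, 0.1376, 0.0392, -0.3726, -0.9272]
J5: z=[0.8787, -0.4290, 0.2095] o=[0.0675, -0.4801, 0.6043] → [0.0057, 0.2420, 0.4715, 0.8787, -0.4290, 0.2095]
V = J·q̇ = [-0.6014, 0.2560, 0.7148, -0.3500, 0.0517, 0.7984]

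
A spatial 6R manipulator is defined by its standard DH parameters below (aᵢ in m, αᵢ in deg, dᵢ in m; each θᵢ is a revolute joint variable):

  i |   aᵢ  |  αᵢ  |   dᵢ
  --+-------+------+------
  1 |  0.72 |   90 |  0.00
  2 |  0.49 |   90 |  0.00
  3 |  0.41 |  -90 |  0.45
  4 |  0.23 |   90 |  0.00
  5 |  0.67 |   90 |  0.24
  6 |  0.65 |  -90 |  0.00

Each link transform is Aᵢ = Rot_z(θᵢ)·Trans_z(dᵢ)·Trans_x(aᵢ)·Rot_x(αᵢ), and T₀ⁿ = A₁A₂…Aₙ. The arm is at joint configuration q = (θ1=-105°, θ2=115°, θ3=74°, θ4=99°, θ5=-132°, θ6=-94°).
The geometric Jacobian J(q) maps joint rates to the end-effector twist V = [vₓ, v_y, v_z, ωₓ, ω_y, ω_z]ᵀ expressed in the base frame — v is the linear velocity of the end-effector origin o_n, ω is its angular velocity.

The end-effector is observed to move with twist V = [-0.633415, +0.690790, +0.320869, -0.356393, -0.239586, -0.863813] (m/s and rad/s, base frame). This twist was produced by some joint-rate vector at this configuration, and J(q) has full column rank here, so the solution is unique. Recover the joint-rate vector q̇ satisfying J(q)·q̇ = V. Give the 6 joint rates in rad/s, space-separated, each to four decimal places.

o_n = [-0.1568, -0.9458, 1.1532]
J₁: ẑ×o_n = [0.9458, -0.1568, 0.0000], ω = ẑ
J2: z=[-0.9659, 0.2588, 0.0000] o=[-0.1863, -0.6955, 0.0000] → [0.2985, 1.1139, 0.2341, -0.9659, 0.2588, 0.0000]
J3: z=[-0.2346, -0.8754, 0.4226] o=[-0.1328, -0.4954, 0.4441] → [-0.4304, 0.1562, 0.0846, -0.2346, -0.8754, 0.4226]
J4: z=[-0.3714, -0.3211, -0.8712] o=[-0.6066, -0.7412, 0.7367] → [-0.3119, -0.2372, 0.2204, -0.3714, -0.3211, -0.8712]
J5: z=[-0.8506, 0.4938, 0.1806] o=[-0.5210, -0.5554, 0.6317] → [0.3280, 0.5093, 0.1522, -0.8506, 0.4938, 0.1806]
J6: z=[-0.5251, -0.8154, -0.2437] o=[-0.7071, -0.6393, 1.3135] → [0.0560, -0.2183, 0.6097, -0.5251, -0.8154, -0.2437]
q̇ = J⁺·V = [-0.9860, 0.7550, -0.1540, -0.4840, -0.5340, 0.5660]

-0.9860 0.7550 -0.1540 -0.4840 -0.5340 0.5660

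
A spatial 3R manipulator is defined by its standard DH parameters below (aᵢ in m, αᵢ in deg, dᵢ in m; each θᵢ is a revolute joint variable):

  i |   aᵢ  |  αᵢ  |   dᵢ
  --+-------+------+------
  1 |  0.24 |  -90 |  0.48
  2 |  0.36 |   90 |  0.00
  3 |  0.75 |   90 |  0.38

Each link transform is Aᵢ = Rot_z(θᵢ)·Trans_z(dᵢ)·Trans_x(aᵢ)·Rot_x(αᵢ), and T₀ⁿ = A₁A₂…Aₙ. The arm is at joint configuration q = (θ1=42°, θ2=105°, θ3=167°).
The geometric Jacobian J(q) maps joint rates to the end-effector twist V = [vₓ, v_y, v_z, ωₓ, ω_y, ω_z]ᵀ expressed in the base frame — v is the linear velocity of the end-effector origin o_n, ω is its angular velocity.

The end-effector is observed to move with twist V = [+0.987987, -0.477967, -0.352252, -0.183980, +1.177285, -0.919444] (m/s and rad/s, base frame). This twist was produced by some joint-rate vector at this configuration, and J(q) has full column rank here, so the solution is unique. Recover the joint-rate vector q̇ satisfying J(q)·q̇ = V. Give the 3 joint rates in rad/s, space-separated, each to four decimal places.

-0.7450 0.9980 0.6740

o_n = [0.4096, 0.5958, 0.7398]
J₁: ẑ×o_n = [-0.5958, 0.4096, 0.0000], ω = ẑ
J2: z=[-0.6691, 0.7431, 0.0000] o=[0.1784, 0.1606, 0.4800] → [0.1931, 0.1738, -0.4630, -0.6691, 0.7431, 0.0000]
J3: z=[0.7178, 0.6463, -0.2588] o=[0.1091, 0.0982, 0.1323] → [0.5214, -0.5139, 0.1630, 0.7178, 0.6463, -0.2588]
q̇ = J⁺·V = [-0.7450, 0.9980, 0.6740]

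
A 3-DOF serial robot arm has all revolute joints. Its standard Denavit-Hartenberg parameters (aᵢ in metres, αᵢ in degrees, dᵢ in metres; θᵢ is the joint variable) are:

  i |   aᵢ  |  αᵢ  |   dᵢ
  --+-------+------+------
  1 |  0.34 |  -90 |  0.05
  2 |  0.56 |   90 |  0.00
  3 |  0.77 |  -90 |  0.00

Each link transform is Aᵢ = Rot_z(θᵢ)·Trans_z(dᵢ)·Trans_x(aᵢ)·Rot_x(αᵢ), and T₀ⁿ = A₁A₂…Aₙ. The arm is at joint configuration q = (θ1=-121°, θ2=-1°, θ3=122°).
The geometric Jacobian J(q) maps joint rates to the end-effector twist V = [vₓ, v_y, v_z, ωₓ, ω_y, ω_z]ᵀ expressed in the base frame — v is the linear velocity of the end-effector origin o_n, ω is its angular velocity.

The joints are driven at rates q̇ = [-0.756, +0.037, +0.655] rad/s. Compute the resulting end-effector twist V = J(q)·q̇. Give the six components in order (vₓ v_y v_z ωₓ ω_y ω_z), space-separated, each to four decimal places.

-0.5819 0.2725 -0.0131 0.0376 -0.0093 -0.1011

o_n = [0.3064, -0.7580, 0.0527]
J₁: ẑ×o_n = [0.7580, 0.3064, -0.0000], ω = ẑ
J2: z=[0.8572, -0.5150, 0.0000] o=[-0.1751, -0.2914, 0.0500] → [-0.0014, -0.0023, -0.1519, 0.8572, -0.5150, 0.0000]
J3: z=[0.0090, 0.0150, 0.9998] o=[-0.4635, -0.7714, 0.0598] → [-0.0135, 0.7698, -0.0114, 0.0090, 0.0150, 0.9998]
V = J·q̇ = [-0.5819, 0.2725, -0.0131, 0.0376, -0.0093, -0.1011]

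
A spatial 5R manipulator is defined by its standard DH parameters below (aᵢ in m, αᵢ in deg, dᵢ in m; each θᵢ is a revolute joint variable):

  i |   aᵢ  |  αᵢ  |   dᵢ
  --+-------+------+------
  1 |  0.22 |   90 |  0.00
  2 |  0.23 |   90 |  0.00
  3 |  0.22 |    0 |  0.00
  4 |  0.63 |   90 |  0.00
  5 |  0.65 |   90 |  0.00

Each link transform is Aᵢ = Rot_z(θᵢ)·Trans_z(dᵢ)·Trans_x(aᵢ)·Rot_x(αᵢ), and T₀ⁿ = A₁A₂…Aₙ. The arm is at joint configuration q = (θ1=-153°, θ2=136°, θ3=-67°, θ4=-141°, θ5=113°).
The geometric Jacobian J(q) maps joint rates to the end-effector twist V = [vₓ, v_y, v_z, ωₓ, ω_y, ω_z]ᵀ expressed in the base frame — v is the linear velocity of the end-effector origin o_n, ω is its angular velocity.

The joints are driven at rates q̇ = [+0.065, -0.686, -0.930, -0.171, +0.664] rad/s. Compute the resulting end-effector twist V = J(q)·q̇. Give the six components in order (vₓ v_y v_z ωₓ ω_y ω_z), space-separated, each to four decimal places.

0.0524 0.0907 -0.1665 0.9265 0.3602 -0.5104

o_n = [-0.5648, -0.3170, 0.4193]
J₁: ẑ×o_n = [0.3170, -0.5648, 0.0000], ω = ẑ
J2: z=[-0.4540, 0.8910, 0.0000] o=[-0.1960, -0.0999, 0.0000] → [0.3736, 0.1903, 0.4272, -0.4540, 0.8910, 0.0000]
J3: z=[-0.6189, -0.3154, 0.7193] o=[-0.0486, -0.0248, 0.1598] → [0.1284, -0.2107, 0.0180, -0.6189, -0.3154, 0.7193]
J4: z=[-0.6189, -0.3154, 0.7193] o=[0.0984, -0.1771, 0.2195] → [0.0376, -0.3535, -0.1226, -0.6189, -0.3154, 0.7193]
J5: z=[-0.0999, 0.9400, 0.3261] o=[-0.3924, -0.0953, -0.1669] → [0.6233, 0.0023, 0.1843, -0.0999, 0.9400, 0.3261]
V = J·q̇ = [0.0524, 0.0907, -0.1665, 0.9265, 0.3602, -0.5104]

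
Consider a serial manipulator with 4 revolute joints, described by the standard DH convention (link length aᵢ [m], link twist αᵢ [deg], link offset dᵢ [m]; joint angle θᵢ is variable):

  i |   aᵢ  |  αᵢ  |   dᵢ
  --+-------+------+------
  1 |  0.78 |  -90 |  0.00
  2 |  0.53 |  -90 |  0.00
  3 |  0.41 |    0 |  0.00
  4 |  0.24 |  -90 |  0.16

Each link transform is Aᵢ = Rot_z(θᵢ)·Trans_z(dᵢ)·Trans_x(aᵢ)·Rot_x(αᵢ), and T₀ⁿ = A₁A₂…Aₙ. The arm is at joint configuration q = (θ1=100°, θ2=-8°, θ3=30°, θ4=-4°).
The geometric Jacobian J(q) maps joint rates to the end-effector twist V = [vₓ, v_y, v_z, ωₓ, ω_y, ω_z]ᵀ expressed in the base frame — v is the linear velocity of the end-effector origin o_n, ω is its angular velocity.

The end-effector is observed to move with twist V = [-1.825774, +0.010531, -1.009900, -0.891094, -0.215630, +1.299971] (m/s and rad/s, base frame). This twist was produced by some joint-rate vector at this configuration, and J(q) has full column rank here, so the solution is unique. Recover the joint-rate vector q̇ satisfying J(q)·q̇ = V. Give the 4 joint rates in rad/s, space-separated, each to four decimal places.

0.8900 0.9150 -0.0640 -0.3500

o_n = [-0.0231, 1.9175, -0.0052]
J₁: ẑ×o_n = [-1.9175, -0.0231, 0.0000], ω = ẑ
J2: z=[-0.9848, -0.1736, 0.0000] o=[-0.1354, 0.7682, 0.0000] → [0.0009, -0.0052, -1.1123, -0.9848, -0.1736, 0.0000]
J3: z=[-0.0242, 0.1371, -0.9903] o=[-0.2266, 1.2850, 0.0738] → [0.6155, -0.2034, -0.0432, -0.0242, 0.1371, -0.9903]
J4: z=[-0.0242, 0.1371, -0.9903] o=[-0.0858, 1.6669, 0.1232] → [0.2305, -0.0651, -0.0146, -0.0242, 0.1371, -0.9903]
q̇ = J⁺·V = [0.8900, 0.9150, -0.0640, -0.3500]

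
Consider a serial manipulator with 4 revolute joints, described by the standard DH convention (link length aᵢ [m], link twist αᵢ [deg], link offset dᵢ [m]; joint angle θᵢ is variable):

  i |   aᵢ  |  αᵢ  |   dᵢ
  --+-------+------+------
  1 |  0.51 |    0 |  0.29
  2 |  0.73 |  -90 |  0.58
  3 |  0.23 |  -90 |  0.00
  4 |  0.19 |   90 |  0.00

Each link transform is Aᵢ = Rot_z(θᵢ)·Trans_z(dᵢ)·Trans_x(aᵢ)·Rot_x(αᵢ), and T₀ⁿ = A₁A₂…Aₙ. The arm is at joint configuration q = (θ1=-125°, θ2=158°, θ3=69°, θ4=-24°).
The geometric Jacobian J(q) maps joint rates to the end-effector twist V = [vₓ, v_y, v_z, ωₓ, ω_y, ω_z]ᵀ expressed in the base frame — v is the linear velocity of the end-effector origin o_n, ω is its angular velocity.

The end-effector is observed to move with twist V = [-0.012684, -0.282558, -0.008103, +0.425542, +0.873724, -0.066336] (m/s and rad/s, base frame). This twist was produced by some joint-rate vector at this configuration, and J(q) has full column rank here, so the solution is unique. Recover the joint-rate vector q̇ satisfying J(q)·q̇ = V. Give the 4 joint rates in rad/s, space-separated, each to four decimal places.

o_n = [0.3989, 0.1234, 0.4932]
J₁: ẑ×o_n = [-0.1234, 0.3989, 0.0000], ω = ẑ
J2: z=[0.0000, 0.0000, 1.0000] o=[-0.2925, -0.4178, 0.2900] → [-0.5412, 0.6914, 0.0000, 0.0000, 0.0000, 1.0000]
J3: z=[-0.5446, 0.8387, 0.0000] o=[0.3197, -0.0202, 0.8700] → [-0.3160, -0.2052, -0.1446, -0.5446, 0.8387, 0.0000]
J4: z=[-0.7830, -0.5085, -0.3584] o=[0.3888, 0.0247, 0.6553] → [0.1178, -0.1305, -0.0721, -0.7830, -0.5085, -0.3584]
q̇ = J⁺·V = [0.1000, -0.4860, 0.5010, -0.8920]

0.1000 -0.4860 0.5010 -0.8920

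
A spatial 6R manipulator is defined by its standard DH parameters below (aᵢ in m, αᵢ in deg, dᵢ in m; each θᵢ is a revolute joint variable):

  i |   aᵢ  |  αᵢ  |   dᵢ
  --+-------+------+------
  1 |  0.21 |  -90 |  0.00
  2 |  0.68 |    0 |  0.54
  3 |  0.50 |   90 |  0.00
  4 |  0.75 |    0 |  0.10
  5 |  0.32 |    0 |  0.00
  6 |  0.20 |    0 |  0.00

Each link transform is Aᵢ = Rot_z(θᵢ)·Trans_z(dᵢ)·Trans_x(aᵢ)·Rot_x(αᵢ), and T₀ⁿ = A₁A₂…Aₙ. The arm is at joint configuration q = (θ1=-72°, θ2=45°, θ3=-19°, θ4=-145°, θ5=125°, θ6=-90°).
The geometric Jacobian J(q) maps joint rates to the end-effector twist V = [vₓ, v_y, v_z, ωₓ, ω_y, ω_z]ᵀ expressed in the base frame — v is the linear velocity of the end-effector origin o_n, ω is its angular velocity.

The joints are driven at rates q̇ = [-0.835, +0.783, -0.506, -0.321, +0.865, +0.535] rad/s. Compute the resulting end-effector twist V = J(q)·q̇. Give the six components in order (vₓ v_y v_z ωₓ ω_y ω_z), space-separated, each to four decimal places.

o_n = [0.0814, -0.8575, -0.4427]
J₁: ẑ×o_n = [0.8575, 0.0814, -0.0000], ω = ẑ
J2: z=[0.9511, 0.3090, 0.0000] o=[0.0649, -0.1997, 0.0000] → [-0.1368, 0.4210, -0.6307, 0.9511, 0.3090, 0.0000]
J3: z=[0.9511, 0.3090, 0.0000] o=[0.7270, -0.4902, -0.4808] → [0.0118, -0.0363, -0.1498, 0.9511, 0.3090, 0.0000]
J4: z=[0.1355, -0.4169, 0.8988] o=[0.8659, -0.9176, -0.7000] → [-0.1613, -0.7400, -0.3189, 0.1355, -0.4169, 0.8988]
J5: z=[0.1355, -0.4169, 0.8988] o=[0.2997, -0.5670, -0.3408] → [0.3035, -0.1824, -0.1304, 0.1355, -0.4169, 0.8988]
J6: z=[0.1355, -0.4169, 0.8988] o=[0.2791, -0.8579, -0.4726] → [-0.0129, -0.1818, -0.0824, 0.1355, -0.4169, 0.8988]
V = J·q̇ = [-0.5216, 0.2625, -0.4725, 0.4096, -0.3643, 0.1348]

-0.5216 0.2625 -0.4725 0.4096 -0.3643 0.1348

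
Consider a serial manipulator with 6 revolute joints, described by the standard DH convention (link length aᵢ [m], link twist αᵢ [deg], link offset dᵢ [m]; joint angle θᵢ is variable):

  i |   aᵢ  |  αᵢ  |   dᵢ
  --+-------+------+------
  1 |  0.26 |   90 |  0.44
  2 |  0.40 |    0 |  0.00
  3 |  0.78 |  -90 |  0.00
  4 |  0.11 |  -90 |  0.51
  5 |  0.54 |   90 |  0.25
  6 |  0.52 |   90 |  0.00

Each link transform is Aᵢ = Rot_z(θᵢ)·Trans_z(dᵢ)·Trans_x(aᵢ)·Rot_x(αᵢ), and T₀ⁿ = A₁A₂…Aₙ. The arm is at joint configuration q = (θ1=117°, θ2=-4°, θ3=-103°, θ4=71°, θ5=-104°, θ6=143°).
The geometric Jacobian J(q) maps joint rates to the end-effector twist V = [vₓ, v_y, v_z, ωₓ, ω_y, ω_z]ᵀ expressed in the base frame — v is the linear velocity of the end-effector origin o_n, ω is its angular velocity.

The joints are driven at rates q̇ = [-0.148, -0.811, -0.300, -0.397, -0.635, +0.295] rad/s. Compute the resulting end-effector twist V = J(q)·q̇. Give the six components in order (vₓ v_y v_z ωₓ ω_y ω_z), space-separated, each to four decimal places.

0.3501 -0.5430 -1.0654 -0.2939 -0.8189 -0.4961

o_n = [-0.7674, 0.9361, -0.0341]
J₁: ẑ×o_n = [-0.9361, -0.7674, 0.0000], ω = ẑ
J2: z=[0.8910, 0.4540, 0.0000] o=[-0.1180, 0.2317, 0.4400] → [-0.2153, 0.4225, 0.9224, 0.8910, 0.4540, 0.0000]
J3: z=[0.8910, 0.4540, 0.0000] o=[-0.2992, 0.5872, 0.4121] → [-0.2026, 0.3976, 0.5234, 0.8910, 0.4540, 0.0000]
J4: z=[-0.4342, 0.8521, -0.2924] o=[-0.1957, 0.3840, -0.3338] → [0.4168, 0.2973, 0.2475, -0.4342, 0.8521, -0.2924]
J5: z=[-0.4156, 0.0985, 0.9042] o=[-0.5050, 0.7620, -0.5172] → [-0.1098, -0.0365, -0.0465, -0.4156, 0.0985, 0.9042]
J6: z=[0.8805, 0.2927, 0.3728] o=[-0.7320, 1.3002, -0.4036] → [0.2439, -0.3386, -0.3103, 0.8805, 0.2927, 0.3728]
V = J·q̇ = [0.3501, -0.5430, -1.0654, -0.2939, -0.8189, -0.4961]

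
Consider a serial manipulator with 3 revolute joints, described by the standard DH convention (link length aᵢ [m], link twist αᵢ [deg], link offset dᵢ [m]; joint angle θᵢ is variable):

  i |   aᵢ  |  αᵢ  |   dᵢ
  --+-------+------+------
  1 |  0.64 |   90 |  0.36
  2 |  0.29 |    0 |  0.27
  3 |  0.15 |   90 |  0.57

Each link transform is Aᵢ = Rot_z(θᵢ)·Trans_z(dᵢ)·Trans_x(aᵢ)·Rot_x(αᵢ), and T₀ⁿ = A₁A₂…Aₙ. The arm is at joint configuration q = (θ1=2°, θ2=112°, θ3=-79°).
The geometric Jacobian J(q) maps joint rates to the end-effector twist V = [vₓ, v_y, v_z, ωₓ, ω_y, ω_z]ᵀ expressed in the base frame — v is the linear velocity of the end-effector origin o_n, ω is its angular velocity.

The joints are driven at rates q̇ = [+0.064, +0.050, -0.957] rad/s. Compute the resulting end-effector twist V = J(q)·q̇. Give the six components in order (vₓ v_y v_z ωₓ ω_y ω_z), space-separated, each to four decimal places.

o_n = [0.6861, -0.8166, 0.7106]
J₁: ẑ×o_n = [0.8166, 0.6861, -0.0000], ω = ẑ
J2: z=[0.0349, -0.9994, 0.0000] o=[0.6396, 0.0223, 0.3600] → [-0.3504, -0.0122, 0.0172, 0.0349, -0.9994, 0.0000]
J3: z=[0.0349, -0.9994, 0.0000] o=[0.5405, -0.2513, 0.6289] → [-0.0816, -0.0029, 0.1258, 0.0349, -0.9994, 0.0000]
V = J·q̇ = [0.1129, 0.0460, -0.1195, -0.0317, 0.9064, 0.0640]

0.1129 0.0460 -0.1195 -0.0317 0.9064 0.0640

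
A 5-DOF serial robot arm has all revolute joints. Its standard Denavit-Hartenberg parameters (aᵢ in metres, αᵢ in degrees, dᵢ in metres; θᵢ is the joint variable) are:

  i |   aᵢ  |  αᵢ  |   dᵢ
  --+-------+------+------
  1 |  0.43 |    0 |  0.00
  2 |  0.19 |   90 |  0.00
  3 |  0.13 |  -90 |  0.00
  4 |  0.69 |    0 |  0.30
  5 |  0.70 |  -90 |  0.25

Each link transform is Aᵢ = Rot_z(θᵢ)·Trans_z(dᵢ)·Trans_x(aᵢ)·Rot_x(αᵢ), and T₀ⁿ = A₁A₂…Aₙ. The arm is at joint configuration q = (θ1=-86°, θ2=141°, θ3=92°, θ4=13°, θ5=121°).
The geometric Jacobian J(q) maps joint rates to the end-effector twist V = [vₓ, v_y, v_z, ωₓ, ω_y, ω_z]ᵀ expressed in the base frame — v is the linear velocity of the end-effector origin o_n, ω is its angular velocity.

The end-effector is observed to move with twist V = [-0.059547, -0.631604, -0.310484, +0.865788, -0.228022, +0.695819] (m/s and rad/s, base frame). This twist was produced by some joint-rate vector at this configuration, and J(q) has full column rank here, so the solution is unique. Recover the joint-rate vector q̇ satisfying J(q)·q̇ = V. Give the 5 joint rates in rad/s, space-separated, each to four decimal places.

o_n = [-0.7222, -0.3548, 0.2967]
J₁: ẑ×o_n = [0.3548, -0.7222, 0.0000], ω = ẑ
J2: z=[0.0000, 0.0000, 1.0000] o=[0.0300, -0.4290, 0.0000] → [-0.0742, -0.7522, 0.0000, 0.0000, 0.0000, 1.0000]
J3: z=[0.8192, -0.5736, 0.0000] o=[0.1390, -0.2733, 0.0000] → [-0.1702, -0.2430, -0.5607, 0.8192, -0.5736, 0.0000]
J4: z=[-0.5732, -0.8187, -0.0349] o=[0.1364, -0.2770, 0.1299] → [-0.1392, 0.1255, -0.6584, -0.5732, -0.8187, -0.0349]
J5: z=[-0.5732, -0.8187, -0.0349] o=[-0.1762, -0.4528, 0.7914] → [0.4084, -0.2645, -0.5032, -0.5732, -0.8187, -0.0349]
q̇ = J⁺·V = [0.5710, 0.1140, 0.8400, -0.0290, -0.2810]

0.5710 0.1140 0.8400 -0.0290 -0.2810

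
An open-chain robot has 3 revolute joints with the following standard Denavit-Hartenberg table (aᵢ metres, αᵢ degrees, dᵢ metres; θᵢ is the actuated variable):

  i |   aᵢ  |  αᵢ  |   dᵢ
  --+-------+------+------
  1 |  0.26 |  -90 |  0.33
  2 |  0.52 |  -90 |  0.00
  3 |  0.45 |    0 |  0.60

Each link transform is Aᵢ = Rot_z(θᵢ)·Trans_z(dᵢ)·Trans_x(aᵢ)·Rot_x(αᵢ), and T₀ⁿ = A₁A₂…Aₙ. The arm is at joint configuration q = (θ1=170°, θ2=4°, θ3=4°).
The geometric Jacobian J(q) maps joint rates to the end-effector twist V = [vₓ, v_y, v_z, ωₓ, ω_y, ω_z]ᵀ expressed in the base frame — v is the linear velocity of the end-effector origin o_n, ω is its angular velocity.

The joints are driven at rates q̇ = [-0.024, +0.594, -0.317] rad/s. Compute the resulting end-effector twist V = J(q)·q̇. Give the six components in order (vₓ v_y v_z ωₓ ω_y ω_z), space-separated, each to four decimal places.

o_n = [-1.1612, 0.2366, -0.3361]
J₁: ẑ×o_n = [-0.2366, -1.1612, 0.0000], ω = ẑ
J2: z=[-0.1736, -0.9848, 0.0000] o=[-0.2561, 0.0451, 0.3300] → [0.6560, -0.1157, -0.9247, -0.1736, -0.9848, 0.0000]
J3: z=[0.0687, -0.0121, -0.9976] o=[-0.7669, 0.1352, 0.2937] → [0.1088, 0.4366, 0.0022, 0.0687, -0.0121, -0.9976]
V = J·q̇ = [0.3609, -0.1793, -0.5500, -0.1249, -0.5811, 0.2922]

0.3609 -0.1793 -0.5500 -0.1249 -0.5811 0.2922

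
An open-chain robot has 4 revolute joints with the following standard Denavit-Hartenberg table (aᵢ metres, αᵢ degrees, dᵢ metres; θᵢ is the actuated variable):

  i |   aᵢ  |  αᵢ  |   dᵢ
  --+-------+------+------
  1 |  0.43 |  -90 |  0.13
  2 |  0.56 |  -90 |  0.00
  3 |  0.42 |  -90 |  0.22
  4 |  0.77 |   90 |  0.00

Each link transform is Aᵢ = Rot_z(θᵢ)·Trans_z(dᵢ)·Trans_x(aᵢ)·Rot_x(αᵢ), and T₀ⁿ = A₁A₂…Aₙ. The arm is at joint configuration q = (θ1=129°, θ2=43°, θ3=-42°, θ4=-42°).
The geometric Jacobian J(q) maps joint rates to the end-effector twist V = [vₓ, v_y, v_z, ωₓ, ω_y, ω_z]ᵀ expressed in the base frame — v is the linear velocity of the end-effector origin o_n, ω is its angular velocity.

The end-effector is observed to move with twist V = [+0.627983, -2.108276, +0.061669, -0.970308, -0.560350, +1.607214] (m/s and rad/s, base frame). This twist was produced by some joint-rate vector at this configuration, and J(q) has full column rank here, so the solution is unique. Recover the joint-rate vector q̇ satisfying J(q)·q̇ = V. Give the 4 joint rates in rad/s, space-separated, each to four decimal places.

0.5550 0.4520 -0.8890 -0.8810

o_n = [-1.0681, 0.2641, -1.2925]
J₁: ẑ×o_n = [-0.2641, -1.0681, 0.0000], ω = ẑ
J2: z=[-0.7771, -0.6293, 0.0000] o=[-0.2706, 0.3342, 0.1300] → [0.8952, -1.1055, -0.4474, -0.7771, -0.6293, 0.0000]
J3: z=[0.4292, -0.5300, -0.7314] o=[-0.5284, 0.6525, -0.2519] → [0.2675, 0.8414, -0.4528, 0.4292, -0.5300, -0.7314]
J4: z=[0.2696, 0.8480, -0.4563] o=[-0.7960, 0.5364, -0.6257] → [-0.6897, 0.3039, 0.1574, 0.2696, 0.8480, -0.4563]
q̇ = J⁺·V = [0.5550, 0.4520, -0.8890, -0.8810]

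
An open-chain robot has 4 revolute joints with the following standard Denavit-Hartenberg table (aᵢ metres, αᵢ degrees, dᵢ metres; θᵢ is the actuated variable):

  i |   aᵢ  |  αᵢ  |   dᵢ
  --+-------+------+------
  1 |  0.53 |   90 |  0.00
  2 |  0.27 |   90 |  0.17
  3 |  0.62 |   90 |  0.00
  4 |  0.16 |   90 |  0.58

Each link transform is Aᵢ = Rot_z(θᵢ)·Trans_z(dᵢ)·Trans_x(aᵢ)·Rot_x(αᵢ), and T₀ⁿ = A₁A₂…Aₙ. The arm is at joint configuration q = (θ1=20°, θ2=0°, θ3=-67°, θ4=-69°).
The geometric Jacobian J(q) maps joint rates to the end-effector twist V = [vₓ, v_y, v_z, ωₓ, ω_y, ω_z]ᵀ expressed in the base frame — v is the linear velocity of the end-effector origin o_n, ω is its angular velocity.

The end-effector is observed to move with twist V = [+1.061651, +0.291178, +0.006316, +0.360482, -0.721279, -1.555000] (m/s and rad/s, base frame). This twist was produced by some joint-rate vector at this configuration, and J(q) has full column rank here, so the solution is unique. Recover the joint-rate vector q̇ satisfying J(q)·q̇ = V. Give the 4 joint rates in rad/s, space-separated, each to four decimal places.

o_n = [0.2661, 0.8206, 0.1494]
J₁: ẑ×o_n = [-0.8206, 0.2661, 0.0000], ω = ẑ
J2: z=[0.3420, -0.9397, 0.0000] o=[0.4980, 0.1813, 0.0000] → [-0.1404, -0.0511, 0.0008, 0.3420, -0.9397, 0.0000]
J3: z=[0.0000, -0.0000, -1.0000] o=[0.8099, 0.1139, 0.0000] → [0.7068, 0.5438, -0.0000, 0.0000, -0.0000, -1.0000]
J4: z=[-0.9986, 0.0523, -0.0000] o=[0.8423, 0.7330, -0.0000] → [0.0078, 0.1492, -0.0573, -0.9986, 0.0523, -0.0000]
q̇ = J⁺·V = [-0.6180, 0.7620, 0.9370, -0.1000]

-0.6180 0.7620 0.9370 -0.1000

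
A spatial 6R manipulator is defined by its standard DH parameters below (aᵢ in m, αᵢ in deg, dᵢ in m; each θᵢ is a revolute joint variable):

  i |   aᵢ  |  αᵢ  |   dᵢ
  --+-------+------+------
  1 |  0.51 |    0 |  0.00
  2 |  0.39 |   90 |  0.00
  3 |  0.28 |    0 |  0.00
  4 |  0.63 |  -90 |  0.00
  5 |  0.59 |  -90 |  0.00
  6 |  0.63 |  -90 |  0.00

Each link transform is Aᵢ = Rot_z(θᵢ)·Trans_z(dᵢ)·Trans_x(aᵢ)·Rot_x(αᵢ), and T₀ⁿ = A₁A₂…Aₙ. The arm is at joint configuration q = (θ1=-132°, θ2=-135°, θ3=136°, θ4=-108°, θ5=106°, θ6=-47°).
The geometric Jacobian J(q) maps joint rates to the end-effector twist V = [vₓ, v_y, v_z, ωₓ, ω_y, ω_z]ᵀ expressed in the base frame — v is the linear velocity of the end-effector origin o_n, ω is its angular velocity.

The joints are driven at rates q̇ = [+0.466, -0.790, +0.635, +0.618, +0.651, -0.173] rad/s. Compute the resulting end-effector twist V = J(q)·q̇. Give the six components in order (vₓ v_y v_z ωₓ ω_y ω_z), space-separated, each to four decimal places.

0.5841 -1.2390 -0.2365 1.2120 -0.0955 0.3289

o_n = [-1.3347, -0.1503, 0.7651]
J₁: ẑ×o_n = [0.1503, -1.3347, 0.0000], ω = ẑ
J2: z=[0.0000, 0.0000, 1.0000] o=[-0.3413, -0.3790, 0.0000] → [-0.2287, -0.9935, 0.0000, 0.0000, 0.0000, 1.0000]
J3: z=[0.9986, 0.0523, 0.0000] o=[-0.3617, 0.0105, 0.0000] → [0.0400, -0.7641, -0.1096, 0.9986, 0.0523, 0.0000]
J4: z=[0.9986, 0.0523, 0.0000] o=[-0.3511, -0.1907, 0.1945] → [0.0299, -0.5699, 0.0918, 0.9986, 0.0523, 0.0000]
J5: z=[0.0246, -0.4688, 0.8829] o=[-0.3802, 0.3648, 0.4903] → [0.3260, -0.8495, -0.4602, 0.0246, -0.4688, 0.8829]
J6: z=[0.3197, -0.8332, -0.4513] o=[-0.9391, 0.1917, 0.4139] → [-0.4470, 0.0663, -0.4390, 0.3197, -0.8332, -0.4513]
V = J·q̇ = [0.5841, -1.2390, -0.2365, 1.2120, -0.0955, 0.3289]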